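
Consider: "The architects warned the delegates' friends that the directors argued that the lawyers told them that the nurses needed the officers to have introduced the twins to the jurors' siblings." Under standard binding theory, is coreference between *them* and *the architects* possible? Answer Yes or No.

*the architects* is an R-expression; Principle C requires it to be free (not bound by any c-commanding expression).
— them: object of the clause headed by 'told'; the pronoun does not c-command the R-expression — coreference allowed.

Yes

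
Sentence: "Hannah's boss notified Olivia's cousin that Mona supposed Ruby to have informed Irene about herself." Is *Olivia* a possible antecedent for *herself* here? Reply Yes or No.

*herself* is a reflexive; Principle A requires it to be bound within its binding domain — the clause headed by 'informed'.
— Olivia: possessor inside the object DP of the matrix clause; does not c-command the reflexive — cannot bind it (Principle A).

No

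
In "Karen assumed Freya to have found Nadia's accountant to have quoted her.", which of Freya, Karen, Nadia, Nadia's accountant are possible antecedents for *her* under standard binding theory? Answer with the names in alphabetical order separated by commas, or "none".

Freya, Karen, Nadia

*her* is a pronoun; Principle B requires it to be free in its binding domain — the clause headed by 'quoted'.
— Freya: subject of the clause headed by 'found'; c-commands the pronoun but lies outside its binding domain — allowed.
— Karen: subject of the matrix clause; c-commands the pronoun but lies outside its binding domain — allowed.
— Nadia: possessor inside the subject DP of the clause headed by 'quoted'; does not c-command the pronoun — Principle B does not apply; allowed.
— Nadia's accountant: subject of the clause headed by 'quoted'; c-commands the pronoun within its binding domain — blocked (Principle B).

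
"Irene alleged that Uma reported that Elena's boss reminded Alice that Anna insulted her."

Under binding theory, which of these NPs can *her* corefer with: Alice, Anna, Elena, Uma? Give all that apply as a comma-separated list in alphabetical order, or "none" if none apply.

Alice, Elena, Uma

*her* is a pronoun; Principle B requires it to be free in its binding domain — the clause headed by 'insulted'.
— Alice: object of the clause headed by 'reminded'; c-commands the pronoun but lies outside its binding domain — allowed.
— Anna: subject of the clause headed by 'insulted'; c-commands the pronoun within its binding domain — blocked (Principle B).
— Elena: possessor inside the subject DP of the clause headed by 'reminded'; does not c-command the pronoun — Principle B does not apply; allowed.
— Uma: subject of the clause headed by 'reported'; c-commands the pronoun but lies outside its binding domain — allowed.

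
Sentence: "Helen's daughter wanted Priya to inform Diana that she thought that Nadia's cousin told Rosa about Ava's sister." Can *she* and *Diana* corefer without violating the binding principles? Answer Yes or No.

Yes

*Diana* is an R-expression; Principle C requires it to be free (not bound by any c-commanding expression).
— she: subject of the clause headed by 'thought'; the pronoun does not c-command the R-expression — coreference allowed.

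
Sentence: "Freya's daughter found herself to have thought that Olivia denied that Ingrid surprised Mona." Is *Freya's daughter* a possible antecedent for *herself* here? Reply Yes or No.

Yes

*herself* is a reflexive; Principle A requires it to be bound within its binding domain — the matrix clause.
— Freya's daughter: subject of the matrix clause; c-commands the reflexive within its binding domain — allowed (Principle A).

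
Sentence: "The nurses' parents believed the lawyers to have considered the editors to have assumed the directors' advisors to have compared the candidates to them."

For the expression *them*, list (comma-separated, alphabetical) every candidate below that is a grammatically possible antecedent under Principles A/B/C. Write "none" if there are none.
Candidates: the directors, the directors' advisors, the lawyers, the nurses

*them* is a pronoun; Principle B requires it to be free in its binding domain — the clause headed by 'compared'.
— the directors: possessor inside the subject DP of the clause headed by 'compared'; does not c-command the pronoun — Principle B does not apply; allowed.
— the directors' advisors: subject of the clause headed by 'compared'; c-commands the pronoun within its binding domain — blocked (Principle B).
— the lawyers: subject of the clause headed by 'considered'; c-commands the pronoun but lies outside its binding domain — allowed.
— the nurses: possessor inside the subject DP of the matrix clause; does not c-command the pronoun — Principle B does not apply; allowed.

the directors, the lawyers, the nurses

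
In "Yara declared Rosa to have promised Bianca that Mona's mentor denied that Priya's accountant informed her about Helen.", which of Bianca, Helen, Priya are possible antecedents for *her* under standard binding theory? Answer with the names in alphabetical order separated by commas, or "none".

*her* is a pronoun; Principle B requires it to be free in its binding domain — the clause headed by 'informed'.
— Bianca: object of the clause headed by 'promised'; c-commands the pronoun but lies outside its binding domain — allowed.
— Helen: second object of the clause headed by 'informed'; is c-commanded by the pronoun; coreference would bind this R-expression — blocked (Principle C).
— Priya: possessor inside the subject DP of the clause headed by 'informed'; does not c-command the pronoun — Principle B does not apply; allowed.

Bianca, Priya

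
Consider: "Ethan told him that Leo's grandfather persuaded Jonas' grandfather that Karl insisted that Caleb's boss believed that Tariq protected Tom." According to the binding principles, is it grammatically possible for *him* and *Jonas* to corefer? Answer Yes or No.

No

*him* is a pronoun; Principle B requires it to be free in its binding domain — the matrix clause.
— Jonas: possessor inside the object DP of the clause headed by 'persuaded'; is c-commanded by the pronoun; coreference would bind this R-expression — blocked (Principle C).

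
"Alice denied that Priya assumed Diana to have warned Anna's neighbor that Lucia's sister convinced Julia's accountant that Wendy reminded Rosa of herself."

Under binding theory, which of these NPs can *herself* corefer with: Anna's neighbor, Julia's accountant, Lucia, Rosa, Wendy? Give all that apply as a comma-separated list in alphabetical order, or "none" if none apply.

*herself* is a reflexive; Principle A requires it to be bound within its binding domain — the clause headed by 'reminded'.
— Anna's neighbor: object of the clause headed by 'warned'; c-commands the reflexive but lies outside its binding domain — cannot bind it (Principle A).
— Julia's accountant: object of the clause headed by 'convinced'; c-commands the reflexive but lies outside its binding domain — cannot bind it (Principle A).
— Lucia: possessor inside the subject DP of the clause headed by 'convinced'; does not c-command the reflexive — cannot bind it (Principle A).
— Rosa: object of the clause headed by 'reminded'; c-commands the reflexive within its binding domain — allowed (Principle A).
— Wendy: subject of the clause headed by 'reminded'; c-commands the reflexive within its binding domain — allowed (Principle A).

Rosa, Wendy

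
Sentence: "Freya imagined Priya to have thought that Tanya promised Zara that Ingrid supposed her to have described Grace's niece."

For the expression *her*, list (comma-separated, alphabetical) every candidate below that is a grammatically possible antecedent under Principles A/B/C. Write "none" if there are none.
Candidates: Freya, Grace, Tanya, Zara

*her* is a pronoun; Principle B requires it to be free in its binding domain — the clause headed by 'supposed'.
— Freya: subject of the matrix clause; c-commands the pronoun but lies outside its binding domain — allowed.
— Grace: possessor inside the object DP of the clause headed by 'described'; is c-commanded by the pronoun; coreference would bind this R-expression — blocked (Principle C).
— Tanya: subject of the clause headed by 'promised'; c-commands the pronoun but lies outside its binding domain — allowed.
— Zara: object of the clause headed by 'promised'; c-commands the pronoun but lies outside its binding domain — allowed.

Freya, Tanya, Zara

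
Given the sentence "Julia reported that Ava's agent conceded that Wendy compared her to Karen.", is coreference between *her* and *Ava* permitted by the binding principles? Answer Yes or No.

*her* is a pronoun; Principle B requires it to be free in its binding domain — the clause headed by 'compared'.
— Ava: possessor inside the subject DP of the clause headed by 'conceded'; does not c-command the pronoun — Principle B does not apply; allowed.

Yes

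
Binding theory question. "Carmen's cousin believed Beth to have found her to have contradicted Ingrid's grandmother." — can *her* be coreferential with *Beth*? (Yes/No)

*her* is a pronoun; Principle B requires it to be free in its binding domain — the clause headed by 'found'.
— Beth: subject of the clause headed by 'found'; c-commands the pronoun within its binding domain — blocked (Principle B).

No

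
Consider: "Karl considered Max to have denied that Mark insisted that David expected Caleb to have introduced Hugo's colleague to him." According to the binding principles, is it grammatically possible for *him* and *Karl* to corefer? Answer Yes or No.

*him* is a pronoun; Principle B requires it to be free in its binding domain — the clause headed by 'introduced'.
— Karl: subject of the matrix clause; c-commands the pronoun but lies outside its binding domain — allowed.

Yes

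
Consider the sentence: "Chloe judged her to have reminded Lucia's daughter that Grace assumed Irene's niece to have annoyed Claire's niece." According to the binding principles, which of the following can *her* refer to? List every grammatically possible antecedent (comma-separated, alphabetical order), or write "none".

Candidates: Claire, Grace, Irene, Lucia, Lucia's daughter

none

*her* is a pronoun; Principle B requires it to be free in its binding domain — the matrix clause.
— Claire: possessor inside the object DP of the clause headed by 'annoyed'; is c-commanded by the pronoun; coreference would bind this R-expression — blocked (Principle C).
— Grace: subject of the clause headed by 'assumed'; is c-commanded by the pronoun; coreference would bind this R-expression — blocked (Principle C).
— Irene: possessor inside the subject DP of the clause headed by 'annoyed'; is c-commanded by the pronoun; coreference would bind this R-expression — blocked (Principle C).
— Lucia: possessor inside the object DP of the clause headed by 'reminded'; is c-commanded by the pronoun; coreference would bind this R-expression — blocked (Principle C).
— Lucia's daughter: object of the clause headed by 'reminded'; is c-commanded by the pronoun; coreference would bind this R-expression — blocked (Principle C).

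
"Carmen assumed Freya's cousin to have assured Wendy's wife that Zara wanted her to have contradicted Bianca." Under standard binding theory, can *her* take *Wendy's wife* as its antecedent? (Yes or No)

Yes

*her* is a pronoun; Principle B requires it to be free in its binding domain — the clause headed by 'wanted'.
— Wendy's wife: object of the clause headed by 'assured'; c-commands the pronoun but lies outside its binding domain — allowed.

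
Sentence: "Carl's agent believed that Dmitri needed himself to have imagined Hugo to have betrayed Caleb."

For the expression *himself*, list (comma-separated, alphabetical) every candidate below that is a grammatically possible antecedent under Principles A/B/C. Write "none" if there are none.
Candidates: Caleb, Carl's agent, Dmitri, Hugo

Dmitri

*himself* is a reflexive; Principle A requires it to be bound within its binding domain — the clause headed by 'needed'.
— Caleb: object of the clause headed by 'betrayed'; does not c-command the reflexive — cannot bind it (Principle A).
— Carl's agent: subject of the matrix clause; c-commands the reflexive but lies outside its binding domain — cannot bind it (Principle A).
— Dmitri: subject of the clause headed by 'needed'; c-commands the reflexive within its binding domain — allowed (Principle A).
— Hugo: subject of the clause headed by 'betrayed'; does not c-command the reflexive — cannot bind it (Principle A).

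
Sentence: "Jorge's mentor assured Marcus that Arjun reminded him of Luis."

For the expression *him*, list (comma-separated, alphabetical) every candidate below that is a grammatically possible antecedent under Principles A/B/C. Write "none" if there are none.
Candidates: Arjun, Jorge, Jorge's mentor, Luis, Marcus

*him* is a pronoun; Principle B requires it to be free in its binding domain — the clause headed by 'reminded'.
— Arjun: subject of the clause headed by 'reminded'; c-commands the pronoun within its binding domain — blocked (Principle B).
— Jorge: possessor inside the subject DP of the matrix clause; does not c-command the pronoun — Principle B does not apply; allowed.
— Jorge's mentor: subject of the matrix clause; c-commands the pronoun but lies outside its binding domain — allowed.
— Luis: second object of the clause headed by 'reminded'; is c-commanded by the pronoun; coreference would bind this R-expression — blocked (Principle C).
— Marcus: object of the matrix clause; c-commands the pronoun but lies outside its binding domain — allowed.

Jorge, Jorge's mentor, Marcus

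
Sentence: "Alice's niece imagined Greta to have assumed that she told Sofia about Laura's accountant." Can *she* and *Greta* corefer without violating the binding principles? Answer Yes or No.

*Greta* is an R-expression; Principle C requires it to be free (not bound by any c-commanding expression).
— she: subject of the clause headed by 'told'; the pronoun does not c-command the R-expression — coreference allowed.

Yes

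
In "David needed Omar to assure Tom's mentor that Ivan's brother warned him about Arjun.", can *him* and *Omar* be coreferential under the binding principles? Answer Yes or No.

Yes

*Omar* is an R-expression; Principle C requires it to be free (not bound by any c-commanding expression).
— him: object of the clause headed by 'warned'; the pronoun does not c-command the R-expression — coreference allowed.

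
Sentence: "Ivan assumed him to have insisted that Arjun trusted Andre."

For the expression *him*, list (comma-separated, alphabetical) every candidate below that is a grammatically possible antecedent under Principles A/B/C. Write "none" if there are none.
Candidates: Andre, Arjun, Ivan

*him* is a pronoun; Principle B requires it to be free in its binding domain — the matrix clause.
— Andre: object of the clause headed by 'trusted'; is c-commanded by the pronoun; coreference would bind this R-expression — blocked (Principle C).
— Arjun: subject of the clause headed by 'trusted'; is c-commanded by the pronoun; coreference would bind this R-expression — blocked (Principle C).
— Ivan: subject of the matrix clause; c-commands the pronoun within its binding domain — blocked (Principle B).

none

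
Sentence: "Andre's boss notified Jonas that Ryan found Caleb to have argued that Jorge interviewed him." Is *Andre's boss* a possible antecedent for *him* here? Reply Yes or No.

*him* is a pronoun; Principle B requires it to be free in its binding domain — the clause headed by 'interviewed'.
— Andre's boss: subject of the matrix clause; c-commands the pronoun but lies outside its binding domain — allowed.

Yes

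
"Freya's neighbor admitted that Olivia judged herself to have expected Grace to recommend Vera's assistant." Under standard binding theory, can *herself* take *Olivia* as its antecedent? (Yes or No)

Yes

*herself* is a reflexive; Principle A requires it to be bound within its binding domain — the clause headed by 'judged'.
— Olivia: subject of the clause headed by 'judged'; c-commands the reflexive within its binding domain — allowed (Principle A).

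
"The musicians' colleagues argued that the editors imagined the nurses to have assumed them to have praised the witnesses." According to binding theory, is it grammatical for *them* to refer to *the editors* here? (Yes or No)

Yes

*the editors* is an R-expression; Principle C requires it to be free (not bound by any c-commanding expression).
— them: subject of the clause headed by 'praised'; the pronoun does not c-command the R-expression — coreference allowed.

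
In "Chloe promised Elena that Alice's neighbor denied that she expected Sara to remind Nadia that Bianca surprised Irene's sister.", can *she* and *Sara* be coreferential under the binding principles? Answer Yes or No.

No

*Sara* is an R-expression; Principle C requires it to be free (not bound by any c-commanding expression).
— she: subject of the clause headed by 'expected'; the pronoun c-commands the R-expression — coreference blocked (Principle C).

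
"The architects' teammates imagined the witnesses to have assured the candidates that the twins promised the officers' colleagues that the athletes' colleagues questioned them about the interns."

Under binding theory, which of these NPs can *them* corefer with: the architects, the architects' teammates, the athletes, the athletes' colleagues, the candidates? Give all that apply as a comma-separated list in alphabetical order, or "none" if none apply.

the architects, the architects' teammates, the athletes, the candidates

*them* is a pronoun; Principle B requires it to be free in its binding domain — the clause headed by 'questioned'.
— the architects: possessor inside the subject DP of the matrix clause; does not c-command the pronoun — Principle B does not apply; allowed.
— the architects' teammates: subject of the matrix clause; c-commands the pronoun but lies outside its binding domain — allowed.
— the athletes: possessor inside the subject DP of the clause headed by 'questioned'; does not c-command the pronoun — Principle B does not apply; allowed.
— the athletes' colleagues: subject of the clause headed by 'questioned'; c-commands the pronoun within its binding domain — blocked (Principle B).
— the candidates: object of the clause headed by 'assured'; c-commands the pronoun but lies outside its binding domain — allowed.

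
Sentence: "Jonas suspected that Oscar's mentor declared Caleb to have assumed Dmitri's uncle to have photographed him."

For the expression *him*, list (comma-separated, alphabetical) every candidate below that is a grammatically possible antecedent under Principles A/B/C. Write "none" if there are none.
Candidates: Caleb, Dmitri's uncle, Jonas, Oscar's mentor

*him* is a pronoun; Principle B requires it to be free in its binding domain — the clause headed by 'photographed'.
— Caleb: subject of the clause headed by 'assumed'; c-commands the pronoun but lies outside its binding domain — allowed.
— Dmitri's uncle: subject of the clause headed by 'photographed'; c-commands the pronoun within its binding domain — blocked (Principle B).
— Jonas: subject of the matrix clause; c-commands the pronoun but lies outside its binding domain — allowed.
— Oscar's mentor: subject of the clause headed by 'declared'; c-commands the pronoun but lies outside its binding domain — allowed.

Caleb, Jonas, Oscar's mentor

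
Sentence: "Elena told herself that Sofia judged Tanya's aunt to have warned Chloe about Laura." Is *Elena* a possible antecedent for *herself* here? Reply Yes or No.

Yes

*herself* is a reflexive; Principle A requires it to be bound within its binding domain — the matrix clause.
— Elena: subject of the matrix clause; c-commands the reflexive within its binding domain — allowed (Principle A).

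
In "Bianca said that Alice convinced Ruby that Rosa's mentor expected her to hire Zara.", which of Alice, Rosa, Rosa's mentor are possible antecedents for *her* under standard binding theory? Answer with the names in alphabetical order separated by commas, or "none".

Alice, Rosa

*her* is a pronoun; Principle B requires it to be free in its binding domain — the clause headed by 'expected'.
— Alice: subject of the clause headed by 'convinced'; c-commands the pronoun but lies outside its binding domain — allowed.
— Rosa: possessor inside the subject DP of the clause headed by 'expected'; does not c-command the pronoun — Principle B does not apply; allowed.
— Rosa's mentor: subject of the clause headed by 'expected'; c-commands the pronoun within its binding domain — blocked (Principle B).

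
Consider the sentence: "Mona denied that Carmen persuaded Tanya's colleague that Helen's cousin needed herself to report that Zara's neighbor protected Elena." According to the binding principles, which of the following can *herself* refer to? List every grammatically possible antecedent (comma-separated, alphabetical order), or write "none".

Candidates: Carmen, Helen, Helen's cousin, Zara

Helen's cousin

*herself* is a reflexive; Principle A requires it to be bound within its binding domain — the clause headed by 'needed'.
— Carmen: subject of the clause headed by 'persuaded'; c-commands the reflexive but lies outside its binding domain — cannot bind it (Principle A).
— Helen: possessor inside the subject DP of the clause headed by 'needed'; does not c-command the reflexive — cannot bind it (Principle A).
— Helen's cousin: subject of the clause headed by 'needed'; c-commands the reflexive within its binding domain — allowed (Principle A).
— Zara: possessor inside the subject DP of the clause headed by 'protected'; does not c-command the reflexive — cannot bind it (Principle A).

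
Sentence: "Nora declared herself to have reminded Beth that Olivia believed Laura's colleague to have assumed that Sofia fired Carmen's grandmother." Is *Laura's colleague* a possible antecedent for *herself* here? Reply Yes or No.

No

*herself* is a reflexive; Principle A requires it to be bound within its binding domain — the matrix clause.
— Laura's colleague: subject of the clause headed by 'assumed'; does not c-command the reflexive — cannot bind it (Principle A).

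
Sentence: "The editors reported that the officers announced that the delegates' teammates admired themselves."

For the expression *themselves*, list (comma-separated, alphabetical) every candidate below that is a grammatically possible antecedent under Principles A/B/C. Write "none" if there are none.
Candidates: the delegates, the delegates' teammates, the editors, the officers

*themselves* is a reflexive; Principle A requires it to be bound within its binding domain — the clause headed by 'admired'.
— the delegates: possessor inside the subject DP of the clause headed by 'admired'; does not c-command the reflexive — cannot bind it (Principle A).
— the delegates' teammates: subject of the clause headed by 'admired'; c-commands the reflexive within its binding domain — allowed (Principle A).
— the editors: subject of the matrix clause; c-commands the reflexive but lies outside its binding domain — cannot bind it (Principle A).
— the officers: subject of the clause headed by 'announced'; c-commands the reflexive but lies outside its binding domain — cannot bind it (Principle A).

the delegates' teammates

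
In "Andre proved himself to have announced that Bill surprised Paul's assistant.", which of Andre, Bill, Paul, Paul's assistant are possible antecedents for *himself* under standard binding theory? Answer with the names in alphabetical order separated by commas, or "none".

Andre

*himself* is a reflexive; Principle A requires it to be bound within its binding domain — the matrix clause.
— Andre: subject of the matrix clause; c-commands the reflexive within its binding domain — allowed (Principle A).
— Bill: subject of the clause headed by 'surprised'; does not c-command the reflexive — cannot bind it (Principle A).
— Paul: possessor inside the object DP of the clause headed by 'surprised'; does not c-command the reflexive — cannot bind it (Principle A).
— Paul's assistant: object of the clause headed by 'surprised'; does not c-command the reflexive — cannot bind it (Principle A).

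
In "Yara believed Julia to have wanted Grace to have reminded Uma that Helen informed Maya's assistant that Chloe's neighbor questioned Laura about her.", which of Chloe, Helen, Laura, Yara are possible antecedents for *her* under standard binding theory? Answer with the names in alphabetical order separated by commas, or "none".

Chloe, Helen, Yara

*her* is a pronoun; Principle B requires it to be free in its binding domain — the clause headed by 'questioned'.
— Chloe: possessor inside the subject DP of the clause headed by 'questioned'; does not c-command the pronoun — Principle B does not apply; allowed.
— Helen: subject of the clause headed by 'informed'; c-commands the pronoun but lies outside its binding domain — allowed.
— Laura: object of the clause headed by 'questioned'; c-commands the pronoun within its binding domain — blocked (Principle B).
— Yara: subject of the matrix clause; c-commands the pronoun but lies outside its binding domain — allowed.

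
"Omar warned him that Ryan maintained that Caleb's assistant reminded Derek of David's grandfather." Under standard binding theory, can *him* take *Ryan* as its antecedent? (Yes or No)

No

*him* is a pronoun; Principle B requires it to be free in its binding domain — the matrix clause.
— Ryan: subject of the clause headed by 'maintained'; is c-commanded by the pronoun; coreference would bind this R-expression — blocked (Principle C).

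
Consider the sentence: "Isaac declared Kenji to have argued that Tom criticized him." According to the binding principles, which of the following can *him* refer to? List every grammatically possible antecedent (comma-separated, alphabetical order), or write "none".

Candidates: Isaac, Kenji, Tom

*him* is a pronoun; Principle B requires it to be free in its binding domain — the clause headed by 'criticized'.
— Isaac: subject of the matrix clause; c-commands the pronoun but lies outside its binding domain — allowed.
— Kenji: subject of the clause headed by 'argued'; c-commands the pronoun but lies outside its binding domain — allowed.
— Tom: subject of the clause headed by 'criticized'; c-commands the pronoun within its binding domain — blocked (Principle B).

Isaac, Kenji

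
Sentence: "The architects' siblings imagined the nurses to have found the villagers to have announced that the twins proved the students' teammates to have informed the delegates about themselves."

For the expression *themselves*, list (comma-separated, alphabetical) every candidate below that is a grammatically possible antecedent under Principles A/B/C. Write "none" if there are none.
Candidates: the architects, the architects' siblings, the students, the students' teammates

*themselves* is a reflexive; Principle A requires it to be bound within its binding domain — the clause headed by 'informed'.
— the architects: possessor inside the subject DP of the matrix clause; does not c-command the reflexive — cannot bind it (Principle A).
— the architects' siblings: subject of the matrix clause; c-commands the reflexive but lies outside its binding domain — cannot bind it (Principle A).
— the students: possessor inside the subject DP of the clause headed by 'informed'; does not c-command the reflexive — cannot bind it (Principle A).
— the students' teammates: subject of the clause headed by 'informed'; c-commands the reflexive within its binding domain — allowed (Principle A).

the students' teammates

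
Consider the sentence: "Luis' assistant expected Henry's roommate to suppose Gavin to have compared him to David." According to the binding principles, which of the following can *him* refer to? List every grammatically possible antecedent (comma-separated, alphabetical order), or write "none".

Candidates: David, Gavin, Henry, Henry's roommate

*him* is a pronoun; Principle B requires it to be free in its binding domain — the clause headed by 'compared'.
— David: second object of the clause headed by 'compared'; is c-commanded by the pronoun; coreference would bind this R-expression — blocked (Principle C).
— Gavin: subject of the clause headed by 'compared'; c-commands the pronoun within its binding domain — blocked (Principle B).
— Henry: possessor inside the subject DP of the clause headed by 'suppose'; does not c-command the pronoun — Principle B does not apply; allowed.
— Henry's roommate: subject of the clause headed by 'suppose'; c-commands the pronoun but lies outside its binding domain — allowed.

Henry, Henry's roommate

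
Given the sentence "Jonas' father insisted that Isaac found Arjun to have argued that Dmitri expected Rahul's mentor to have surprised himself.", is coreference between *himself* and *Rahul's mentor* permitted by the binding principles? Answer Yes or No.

Yes

*himself* is a reflexive; Principle A requires it to be bound within its binding domain — the clause headed by 'surprised'.
— Rahul's mentor: subject of the clause headed by 'surprised'; c-commands the reflexive within its binding domain — allowed (Principle A).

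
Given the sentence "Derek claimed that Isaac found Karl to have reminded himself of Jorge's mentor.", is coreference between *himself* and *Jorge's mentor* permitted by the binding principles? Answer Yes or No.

No

*himself* is a reflexive; Principle A requires it to be bound within its binding domain — the clause headed by 'reminded'.
— Jorge's mentor: second object of the clause headed by 'reminded'; does not c-command the reflexive — cannot bind it (Principle A).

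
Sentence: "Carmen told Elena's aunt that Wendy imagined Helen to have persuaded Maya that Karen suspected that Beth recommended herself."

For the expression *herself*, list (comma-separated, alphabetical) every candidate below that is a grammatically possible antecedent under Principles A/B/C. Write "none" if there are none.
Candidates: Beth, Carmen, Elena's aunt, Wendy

*herself* is a reflexive; Principle A requires it to be bound within its binding domain — the clause headed by 'recommended'.
— Beth: subject of the clause headed by 'recommended'; c-commands the reflexive within its binding domain — allowed (Principle A).
— Carmen: subject of the matrix clause; c-commands the reflexive but lies outside its binding domain — cannot bind it (Principle A).
— Elena's aunt: object of the matrix clause; c-commands the reflexive but lies outside its binding domain — cannot bind it (Principle A).
— Wendy: subject of the clause headed by 'imagined'; c-commands the reflexive but lies outside its binding domain — cannot bind it (Principle A).

Beth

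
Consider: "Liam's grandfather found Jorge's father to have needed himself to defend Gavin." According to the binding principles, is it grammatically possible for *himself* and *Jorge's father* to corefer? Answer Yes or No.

Yes

*himself* is a reflexive; Principle A requires it to be bound within its binding domain — the clause headed by 'needed'.
— Jorge's father: subject of the clause headed by 'needed'; c-commands the reflexive within its binding domain — allowed (Principle A).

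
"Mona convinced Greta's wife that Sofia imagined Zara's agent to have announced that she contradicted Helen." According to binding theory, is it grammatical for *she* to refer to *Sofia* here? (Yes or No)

Yes

*Sofia* is an R-expression; Principle C requires it to be free (not bound by any c-commanding expression).
— she: subject of the clause headed by 'contradicted'; the pronoun does not c-command the R-expression — coreference allowed.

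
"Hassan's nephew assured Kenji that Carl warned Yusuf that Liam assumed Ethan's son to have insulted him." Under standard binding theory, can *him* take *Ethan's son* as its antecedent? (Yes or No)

*him* is a pronoun; Principle B requires it to be free in its binding domain — the clause headed by 'insulted'.
— Ethan's son: subject of the clause headed by 'insulted'; c-commands the pronoun within its binding domain — blocked (Principle B).

No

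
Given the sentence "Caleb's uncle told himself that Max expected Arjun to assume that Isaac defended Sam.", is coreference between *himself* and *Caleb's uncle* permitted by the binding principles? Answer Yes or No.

*himself* is a reflexive; Principle A requires it to be bound within its binding domain — the matrix clause.
— Caleb's uncle: subject of the matrix clause; c-commands the reflexive within its binding domain — allowed (Principle A).

Yes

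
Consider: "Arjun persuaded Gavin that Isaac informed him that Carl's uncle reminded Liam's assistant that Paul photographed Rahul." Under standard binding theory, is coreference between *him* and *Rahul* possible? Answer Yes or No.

*Rahul* is an R-expression; Principle C requires it to be free (not bound by any c-commanding expression).
— him: object of the clause headed by 'informed'; the pronoun c-commands the R-expression — coreference blocked (Principle C).

No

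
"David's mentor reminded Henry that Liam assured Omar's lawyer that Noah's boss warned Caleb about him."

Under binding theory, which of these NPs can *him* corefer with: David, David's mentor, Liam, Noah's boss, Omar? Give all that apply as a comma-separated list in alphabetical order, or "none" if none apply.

David, David's mentor, Liam, Omar

*him* is a pronoun; Principle B requires it to be free in its binding domain — the clause headed by 'warned'.
— David: possessor inside the subject DP of the matrix clause; does not c-command the pronoun — Principle B does not apply; allowed.
— David's mentor: subject of the matrix clause; c-commands the pronoun but lies outside its binding domain — allowed.
— Liam: subject of the clause headed by 'assured'; c-commands the pronoun but lies outside its binding domain — allowed.
— Noah's boss: subject of the clause headed by 'warned'; c-commands the pronoun within its binding domain — blocked (Principle B).
— Omar: possessor inside the object DP of the clause headed by 'assured'; does not c-command the pronoun — Principle B does not apply; allowed.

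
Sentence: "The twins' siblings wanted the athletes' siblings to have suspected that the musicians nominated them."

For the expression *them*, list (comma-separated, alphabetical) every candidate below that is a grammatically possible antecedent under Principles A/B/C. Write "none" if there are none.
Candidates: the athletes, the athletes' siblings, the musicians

*them* is a pronoun; Principle B requires it to be free in its binding domain — the clause headed by 'nominated'.
— the athletes: possessor inside the subject DP of the clause headed by 'suspected'; does not c-command the pronoun — Principle B does not apply; allowed.
— the athletes' siblings: subject of the clause headed by 'suspected'; c-commands the pronoun but lies outside its binding domain — allowed.
— the musicians: subject of the clause headed by 'nominated'; c-commands the pronoun within its binding domain — blocked (Principle B).

the athletes, the athletes' siblings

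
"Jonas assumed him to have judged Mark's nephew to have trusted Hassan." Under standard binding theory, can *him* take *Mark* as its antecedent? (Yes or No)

*him* is a pronoun; Principle B requires it to be free in its binding domain — the matrix clause.
— Mark: possessor inside the subject DP of the clause headed by 'trusted'; is c-commanded by the pronoun; coreference would bind this R-expression — blocked (Principle C).

No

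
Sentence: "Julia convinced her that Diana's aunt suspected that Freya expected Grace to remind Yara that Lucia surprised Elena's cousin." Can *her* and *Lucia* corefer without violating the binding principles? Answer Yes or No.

No

*Lucia* is an R-expression; Principle C requires it to be free (not bound by any c-commanding expression).
— her: object of the matrix clause; the pronoun c-commands the R-expression — coreference blocked (Principle C).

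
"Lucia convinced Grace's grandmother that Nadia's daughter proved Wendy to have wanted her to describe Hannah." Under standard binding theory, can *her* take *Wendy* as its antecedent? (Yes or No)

*her* is a pronoun; Principle B requires it to be free in its binding domain — the clause headed by 'wanted'.
— Wendy: subject of the clause headed by 'wanted'; c-commands the pronoun within its binding domain — blocked (Principle B).

No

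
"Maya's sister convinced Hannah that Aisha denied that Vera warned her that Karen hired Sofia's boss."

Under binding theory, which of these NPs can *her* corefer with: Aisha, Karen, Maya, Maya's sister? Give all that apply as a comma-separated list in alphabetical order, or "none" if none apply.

*her* is a pronoun; Principle B requires it to be free in its binding domain — the clause headed by 'warned'.
— Aisha: subject of the clause headed by 'denied'; c-commands the pronoun but lies outside its binding domain — allowed.
— Karen: subject of the clause headed by 'hired'; is c-commanded by the pronoun; coreference would bind this R-expression — blocked (Principle C).
— Maya: possessor inside the subject DP of the matrix clause; does not c-command the pronoun — Principle B does not apply; allowed.
— Maya's sister: subject of the matrix clause; c-commands the pronoun but lies outside its binding domain — allowed.

Aisha, Maya, Maya's sister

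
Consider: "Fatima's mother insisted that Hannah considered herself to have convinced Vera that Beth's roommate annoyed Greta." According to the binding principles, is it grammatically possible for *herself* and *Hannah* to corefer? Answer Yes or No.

*herself* is a reflexive; Principle A requires it to be bound within its binding domain — the clause headed by 'considered'.
— Hannah: subject of the clause headed by 'considered'; c-commands the reflexive within its binding domain — allowed (Principle A).

Yes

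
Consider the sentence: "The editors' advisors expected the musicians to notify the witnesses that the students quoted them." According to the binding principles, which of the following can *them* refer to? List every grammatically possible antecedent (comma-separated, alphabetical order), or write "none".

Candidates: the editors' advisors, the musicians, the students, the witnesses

*them* is a pronoun; Principle B requires it to be free in its binding domain — the clause headed by 'quoted'.
— the editors' advisors: subject of the matrix clause; c-commands the pronoun but lies outside its binding domain — allowed.
— the musicians: subject of the clause headed by 'notify'; c-commands the pronoun but lies outside its binding domain — allowed.
— the students: subject of the clause headed by 'quoted'; c-commands the pronoun within its binding domain — blocked (Principle B).
— the witnesses: object of the clause headed by 'notify'; c-commands the pronoun but lies outside its binding domain — allowed.

the editors' advisors, the musicians, the witnesses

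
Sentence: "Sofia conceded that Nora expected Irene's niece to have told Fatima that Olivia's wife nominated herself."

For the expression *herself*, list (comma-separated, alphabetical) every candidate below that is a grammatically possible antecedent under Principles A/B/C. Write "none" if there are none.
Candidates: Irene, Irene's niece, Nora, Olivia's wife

*herself* is a reflexive; Principle A requires it to be bound within its binding domain — the clause headed by 'nominated'.
— Irene: possessor inside the subject DP of the clause headed by 'told'; does not c-command the reflexive — cannot bind it (Principle A).
— Irene's niece: subject of the clause headed by 'told'; c-commands the reflexive but lies outside its binding domain — cannot bind it (Principle A).
— Nora: subject of the clause headed by 'expected'; c-commands the reflexive but lies outside its binding domain — cannot bind it (Principle A).
— Olivia's wife: subject of the clause headed by 'nominated'; c-commands the reflexive within its binding domain — allowed (Principle A).

Olivia's wife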